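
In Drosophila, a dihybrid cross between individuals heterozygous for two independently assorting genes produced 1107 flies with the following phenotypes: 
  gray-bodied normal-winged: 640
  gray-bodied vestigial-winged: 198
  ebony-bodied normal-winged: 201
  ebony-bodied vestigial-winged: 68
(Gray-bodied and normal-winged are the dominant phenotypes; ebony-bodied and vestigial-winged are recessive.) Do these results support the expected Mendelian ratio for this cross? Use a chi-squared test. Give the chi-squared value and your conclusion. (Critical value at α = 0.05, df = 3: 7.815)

A dihybrid F₂ with independent assortment and complete dominance at both loci gives a 9:3:3:1 phenotypic ratio.
Under the 9:3:3:1 hypothesis (Σ ratio = 16, N = 1107):
  gray-bodied normal-winged: 1107 × 9/16 = 622.6875
  gray-bodied vestigial-winged: 1107 × 3/16 = 207.5625
  ebony-bodied normal-winged: 1107 × 3/16 = 207.5625
  ebony-bodied vestigial-winged: 1107 × 1/16 = 69.1875
χ² = Σ (O − E)² / E
  gray-bodied normal-winged: (640 − 622.6875)² / 622.6875 = 0.4813
  gray-bodied vestigial-winged: (198 − 207.5625)² / 207.5625 = 0.4405
  ebony-bodied normal-winged: (201 − 207.5625)² / 207.5625 = 0.2075
  ebony-bodied vestigial-winged: (68 − 69.1875)² / 69.1875 = 0.0204
χ² = 0.4813 + 0.4405 + 0.2075 + 0.0204 = 1.1497 ≈ 1.150
Degrees of freedom = 4 − 1 = 3; critical value at α = 0.05 is 7.815.
Since 1.150 < 7.815, we fail to reject the null hypothesis — the data are consistent with the 9:3:3:1 ratio.

1.150; consistent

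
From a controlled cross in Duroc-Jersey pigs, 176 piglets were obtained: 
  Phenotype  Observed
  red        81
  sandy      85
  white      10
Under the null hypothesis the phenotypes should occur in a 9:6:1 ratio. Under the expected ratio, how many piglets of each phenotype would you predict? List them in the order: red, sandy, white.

The 9:6:1 ratio has 16 parts, so with N = 176 the expected counts are:
  red: 176 × 9/16 = 99
  sandy: 176 × 6/16 = 66
  white: 176 × 1/16 = 11

99, 66, 11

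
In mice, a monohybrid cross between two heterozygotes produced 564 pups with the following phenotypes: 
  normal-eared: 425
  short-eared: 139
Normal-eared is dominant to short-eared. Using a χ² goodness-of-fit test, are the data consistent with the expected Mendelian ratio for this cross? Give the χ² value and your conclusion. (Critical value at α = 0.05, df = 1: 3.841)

0.038; consistent

For a monohybrid cross between heterozygotes with complete dominance, the expected phenotypic ratio is 3:1.
Under the 3:1 hypothesis (Σ ratio = 4, N = 564):
  normal-eared: 564 × 3/4 = 423
  short-eared: 564 × 1/4 = 141
χ² = Σ (O − E)² / E
  normal-eared: (425 − 423)² / 423 = 0.0095
  short-eared: (139 − 141)² / 141 = 0.0284
χ² = 0.0095 + 0.0284 = 0.0379 ≈ 0.038
Degrees of freedom = 2 − 1 = 1; critical value at α = 0.05 is 3.841.
Since 0.038 < 3.841, we fail to reject the null hypothesis — the data are consistent with the 3:1 ratio.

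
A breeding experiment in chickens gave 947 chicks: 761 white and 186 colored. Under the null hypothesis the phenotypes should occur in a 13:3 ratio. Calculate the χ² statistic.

Total ratio parts = 16. Expected numbers out of 947:
  white: 947 × 13/16 = 769.4375
  colored: 947 × 3/16 = 177.5625
χ² = Σ (O − E)² / E
  white: (761 − 769.4375)² / 769.4375 = 0.0925
  colored: (186 − 177.5625)² / 177.5625 = 0.4009
χ² = 0.0925 + 0.4009 = 0.4934 ≈ 0.493

0.493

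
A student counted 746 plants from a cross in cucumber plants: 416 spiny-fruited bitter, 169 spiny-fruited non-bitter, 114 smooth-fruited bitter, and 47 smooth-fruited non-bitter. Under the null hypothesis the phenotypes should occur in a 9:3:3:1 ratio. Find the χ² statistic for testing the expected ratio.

Total ratio parts = 16. Expected numbers out of 746:
  spiny-fruited bitter: 746 × 9/16 = 419.625
  spiny-fruited non-bitter: 746 × 3/16 = 139.875
  smooth-fruited bitter: 746 × 3/16 = 139.875
  smooth-fruited non-bitter: 746 × 1/16 = 46.625
χ² = Σ (O − E)² / E
  spiny-fruited bitter: (416 − 419.625)² / 419.625 = 0.0313
  spiny-fruited non-bitter: (169 − 139.875)² / 139.875 = 6.0645
  smooth-fruited bitter: (114 − 139.875)² / 139.875 = 4.7865
  smooth-fruited non-bitter: (47 − 46.625)² / 46.625 = 0.0030
χ² = 0.0313 + 6.0645 + 4.7865 + 0.0030 = 10.8853 ≈ 10.885

10.885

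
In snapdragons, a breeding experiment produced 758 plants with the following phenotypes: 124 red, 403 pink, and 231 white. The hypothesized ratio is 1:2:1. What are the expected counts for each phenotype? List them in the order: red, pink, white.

189.5, 379, 189.5

Total ratio parts = 4. Expected numbers out of 758:
  red: 758 × 1/4 = 189.5
  pink: 758 × 2/4 = 379
  white: 758 × 1/4 = 189.5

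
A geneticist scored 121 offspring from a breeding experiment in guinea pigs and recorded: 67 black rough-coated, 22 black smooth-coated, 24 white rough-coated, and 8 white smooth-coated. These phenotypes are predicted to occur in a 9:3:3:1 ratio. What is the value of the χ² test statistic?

Total ratio parts = 16. Expected numbers out of 121:
  black rough-coated: 121 × 9/16 = 68.0625
  black smooth-coated: 121 × 3/16 = 22.6875
  white rough-coated: 121 × 3/16 = 22.6875
  white smooth-coated: 121 × 1/16 = 7.5625
χ² = Σ (O − E)² / E
  black rough-coated: (67 − 68.0625)² / 68.0625 = 0.0166
  black smooth-coated: (22 − 22.6875)² / 22.6875 = 0.0208
  white rough-coated: (24 − 22.6875)² / 22.6875 = 0.0759
  white smooth-coated: (8 − 7.5625)² / 7.5625 = 0.0253
χ² = 0.0166 + 0.0208 + 0.0759 + 0.0253 = 0.1386 ≈ 0.139

0.139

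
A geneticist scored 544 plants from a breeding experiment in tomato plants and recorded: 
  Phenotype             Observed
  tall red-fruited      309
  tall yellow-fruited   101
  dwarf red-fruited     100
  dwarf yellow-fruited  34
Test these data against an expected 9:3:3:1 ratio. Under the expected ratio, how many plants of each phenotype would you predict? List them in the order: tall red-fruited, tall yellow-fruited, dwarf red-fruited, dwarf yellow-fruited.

Total ratio parts = 16. Expected numbers out of 544:
  tall red-fruited: 544 × 9/16 = 306
  tall yellow-fruited: 544 × 3/16 = 102
  dwarf red-fruited: 544 × 3/16 = 102
  dwarf yellow-fruited: 544 × 1/16 = 34

306, 102, 102, 34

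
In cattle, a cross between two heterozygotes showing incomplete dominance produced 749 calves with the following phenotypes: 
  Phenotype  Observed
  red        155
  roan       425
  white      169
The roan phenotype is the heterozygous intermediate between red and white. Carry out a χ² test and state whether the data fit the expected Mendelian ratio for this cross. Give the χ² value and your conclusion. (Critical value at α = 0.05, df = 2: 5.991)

With incomplete dominance, a heterozygote × heterozygote cross gives a 1:2:1 phenotypic ratio.
The 1:2:1 ratio has 4 parts, so with N = 749 the expected counts are:
  red: 749 × 1/4 = 187.25
  roan: 749 × 2/4 = 374.5
  white: 749 × 1/4 = 187.25
χ² = Σ (O − E)² / E
  red: (155 − 187.25)² / 187.25 = 5.5544
  roan: (425 − 374.5)² / 374.5 = 6.8097
  white: (169 − 187.25)² / 187.25 = 1.7787
χ² = 5.5544 + 6.8097 + 1.7787 = 14.1428 ≈ 14.143
Degrees of freedom = 3 − 1 = 2; critical value at α = 0.05 is 5.991.
Since 14.143 > 5.991, we reject the null hypothesis — the data do not fit the 1:2:1 ratio.

14.143; not consistent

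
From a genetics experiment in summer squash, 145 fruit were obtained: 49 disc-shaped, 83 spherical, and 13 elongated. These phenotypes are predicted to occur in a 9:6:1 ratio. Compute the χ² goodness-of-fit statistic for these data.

29.780

Expected counts for N = 145 under a 9:6:1 ratio (total parts = 16):
  disc-shaped: 145 × 9/16 = 81.5625
  spherical: 145 × 6/16 = 54.375
  elongated: 145 × 1/16 = 9.0625
χ² = Σ (O − E)² / E
  disc-shaped: (49 − 81.5625)² / 81.5625 = 13.0000
  spherical: (83 − 54.375)² / 54.375 = 15.0693
  elongated: (13 − 9.0625)² / 9.0625 = 1.7108
χ² = 13.0000 + 15.0693 + 1.7108 = 29.7801 ≈ 29.780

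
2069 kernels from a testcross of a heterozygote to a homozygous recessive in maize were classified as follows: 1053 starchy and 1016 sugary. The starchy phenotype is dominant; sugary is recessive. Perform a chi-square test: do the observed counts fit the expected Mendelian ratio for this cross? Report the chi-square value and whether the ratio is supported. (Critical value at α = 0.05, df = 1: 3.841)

A testcross of a heterozygote (Aa × aa) gives a 1:1 phenotypic ratio.
Under the 1:1 hypothesis (Σ ratio = 2, N = 2069):
  starchy: 2069 × 1/2 = 1034.5
  sugary: 2069 × 1/2 = 1034.5
χ² = Σ (O − E)² / E
  starchy: (1053 − 1034.5)² / 1034.5 = 0.3308
  sugary: (1016 − 1034.5)² / 1034.5 = 0.3308
χ² = 0.3308 + 0.3308 = 0.6616 ≈ 0.662
Degrees of freedom = 2 − 1 = 1; critical value at α = 0.05 is 3.841.
Since 0.662 < 3.841, we fail to reject the null hypothesis — the data are consistent with the 1:1 ratio.

0.662; consistent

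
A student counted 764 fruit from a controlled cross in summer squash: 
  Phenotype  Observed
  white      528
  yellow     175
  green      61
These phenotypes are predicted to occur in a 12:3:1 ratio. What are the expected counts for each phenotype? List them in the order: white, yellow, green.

573, 143.25, 47.75

Under the 12:3:1 hypothesis (Σ ratio = 16, N = 764):
  white: 764 × 12/16 = 573
  yellow: 764 × 3/16 = 143.25
  green: 764 × 1/16 = 47.75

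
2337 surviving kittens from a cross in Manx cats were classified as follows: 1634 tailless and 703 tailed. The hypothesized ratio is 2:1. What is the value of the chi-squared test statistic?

Expected counts for N = 2337 under a 2:1 ratio (total parts = 3):
  tailless: 2337 × 2/3 = 1558
  tailed: 2337 × 1/3 = 779
χ² = Σ (O − E)² / E
  tailless: (1634 − 1558)² / 1558 = 3.7073
  tailed: (703 − 779)² / 779 = 7.4146
χ² = 3.7073 + 7.4146 = 11.1219 ≈ 11.122

11.122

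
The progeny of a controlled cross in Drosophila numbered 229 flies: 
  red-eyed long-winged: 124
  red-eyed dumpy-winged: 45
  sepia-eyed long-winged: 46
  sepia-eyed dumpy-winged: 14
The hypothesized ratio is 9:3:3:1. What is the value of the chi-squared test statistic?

Total ratio parts = 16. Expected numbers out of 229:
  red-eyed long-winged: 229 × 9/16 = 128.8125
  red-eyed dumpy-winged: 229 × 3/16 = 42.9375
  sepia-eyed long-winged: 229 × 3/16 = 42.9375
  sepia-eyed dumpy-winged: 229 × 1/16 = 14.3125
χ² = Σ (O − E)² / E
  red-eyed long-winged: (124 − 128.8125)² / 128.8125 = 0.1798
  red-eyed dumpy-winged: (45 − 42.9375)² / 42.9375 = 0.0991
  sepia-eyed long-winged: (46 − 42.9375)² / 42.9375 = 0.2184
  sepia-eyed dumpy-winged: (14 − 14.3125)² / 14.3125 = 0.0068
χ² = 0.1798 + 0.0991 + 0.2184 + 0.0068 = 0.5041 ≈ 0.504

0.504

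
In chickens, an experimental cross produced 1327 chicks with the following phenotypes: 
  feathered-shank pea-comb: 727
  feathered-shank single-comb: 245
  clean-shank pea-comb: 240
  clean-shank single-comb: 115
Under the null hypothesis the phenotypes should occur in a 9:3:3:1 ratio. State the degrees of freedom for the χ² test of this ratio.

3

A goodness-of-fit test with 4 phenotype classes has df = 4 − 1 = 3.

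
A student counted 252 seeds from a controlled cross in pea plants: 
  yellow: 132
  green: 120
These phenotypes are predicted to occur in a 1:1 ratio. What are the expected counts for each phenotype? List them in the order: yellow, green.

Expected counts for N = 252 under a 1:1 ratio (total parts = 2):
  yellow: 252 × 1/2 = 126
  green: 252 × 1/2 = 126

126, 126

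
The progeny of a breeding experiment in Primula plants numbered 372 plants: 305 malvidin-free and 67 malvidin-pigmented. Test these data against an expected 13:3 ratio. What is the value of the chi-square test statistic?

0.133

Under the 13:3 hypothesis (Σ ratio = 16, N = 372):
  malvidin-free: 372 × 13/16 = 302.25
  malvidin-pigmented: 372 × 3/16 = 69.75
χ² = Σ (O − E)² / E
  malvidin-free: (305 − 302.25)² / 302.25 = 0.0250
  malvidin-pigmented: (67 − 69.75)² / 69.75 = 0.1084
χ² = 0.0250 + 0.1084 = 0.1334 ≈ 0.133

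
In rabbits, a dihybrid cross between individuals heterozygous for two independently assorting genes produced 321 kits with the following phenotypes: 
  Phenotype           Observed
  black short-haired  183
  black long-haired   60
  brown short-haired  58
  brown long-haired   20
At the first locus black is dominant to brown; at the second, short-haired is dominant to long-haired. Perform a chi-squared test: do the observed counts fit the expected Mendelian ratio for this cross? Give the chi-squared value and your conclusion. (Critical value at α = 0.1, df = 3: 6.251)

0.113; consistent

A dihybrid F₂ with independent assortment and complete dominance at both loci gives a 9:3:3:1 phenotypic ratio.
The 9:3:3:1 ratio has 16 parts, so with N = 321 the expected counts are:
  black short-haired: 321 × 9/16 = 180.5625
  black long-haired: 321 × 3/16 = 60.1875
  brown short-haired: 321 × 3/16 = 60.1875
  brown long-haired: 321 × 1/16 = 20.0625
χ² = Σ (O − E)² / E
  black short-haired: (183 − 180.5625)² / 180.5625 = 0.0329
  black long-haired: (60 − 60.1875)² / 60.1875 = 0.0006
  brown short-haired: (58 − 60.1875)² / 60.1875 = 0.0795
  brown long-haired: (20 − 20.0625)² / 20.0625 = 0.0002
χ² = 0.0329 + 0.0006 + 0.0795 + 0.0002 = 0.1132 ≈ 0.113
Degrees of freedom = 4 − 1 = 3; critical value at α = 0.1 is 6.251.
Since 0.113 < 6.251, we fail to reject the null hypothesis — the data are consistent with the 9:3:3:1 ratio.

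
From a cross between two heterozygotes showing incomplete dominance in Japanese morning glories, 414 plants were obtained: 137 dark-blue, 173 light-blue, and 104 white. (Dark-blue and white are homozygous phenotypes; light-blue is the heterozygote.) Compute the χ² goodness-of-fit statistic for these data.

With incomplete dominance, a heterozygote × heterozygote cross gives a 1:2:1 phenotypic ratio.
Total ratio parts = 4. Expected numbers out of 414:
  dark-blue: 414 × 1/4 = 103.5
  light-blue: 414 × 2/4 = 207
  white: 414 × 1/4 = 103.5
χ² = Σ (O − E)² / E
  dark-blue: (137 − 103.5)² / 103.5 = 10.8430
  light-blue: (173 − 207)² / 207 = 5.5845
  white: (104 − 103.5)² / 103.5 = 0.0024
χ² = 10.8430 + 5.5845 + 0.0024 = 16.4299 ≈ 16.430

16.430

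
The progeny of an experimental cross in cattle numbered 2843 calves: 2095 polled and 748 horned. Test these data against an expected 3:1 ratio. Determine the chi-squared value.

The 3:1 ratio has 4 parts, so with N = 2843 the expected counts are:
  polled: 2843 × 3/4 = 2132.25
  horned: 2843 × 1/4 = 710.75
χ² = Σ (O − E)² / E
  polled: (2095 − 2132.25)² / 2132.25 = 0.6508
  horned: (748 − 710.75)² / 710.75 = 1.9523
χ² = 0.6508 + 1.9523 = 2.6031 ≈ 2.603

2.603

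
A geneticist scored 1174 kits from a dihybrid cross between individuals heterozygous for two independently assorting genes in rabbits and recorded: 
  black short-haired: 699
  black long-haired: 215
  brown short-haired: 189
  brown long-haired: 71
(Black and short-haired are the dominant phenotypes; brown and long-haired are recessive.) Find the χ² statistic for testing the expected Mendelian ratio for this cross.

A dihybrid F₂ with independent assortment and complete dominance at both loci gives a 9:3:3:1 phenotypic ratio.
Total ratio parts = 16. Expected numbers out of 1174:
  black short-haired: 1174 × 9/16 = 660.375
  black long-haired: 1174 × 3/16 = 220.125
  brown short-haired: 1174 × 3/16 = 220.125
  brown long-haired: 1174 × 1/16 = 73.375
χ² = Σ (O − E)² / E
  black short-haired: (699 − 660.375)² / 660.375 = 2.2592
  black long-haired: (215 − 220.125)² / 220.125 = 0.1193
  brown short-haired: (189 − 220.125)² / 220.125 = 4.4010
  brown long-haired: (71 − 73.375)² / 73.375 = 0.0769
χ² = 2.2592 + 0.1193 + 4.4010 + 0.0769 = 6.8564 ≈ 6.856

6.856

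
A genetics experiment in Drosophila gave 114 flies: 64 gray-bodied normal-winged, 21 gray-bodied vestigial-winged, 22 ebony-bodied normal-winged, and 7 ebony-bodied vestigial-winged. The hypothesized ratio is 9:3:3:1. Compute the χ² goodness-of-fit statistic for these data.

Under the 9:3:3:1 hypothesis (Σ ratio = 16, N = 114):
  gray-bodied normal-winged: 114 × 9/16 = 64.125
  gray-bodied vestigial-winged: 114 × 3/16 = 21.375
  ebony-bodied normal-winged: 114 × 3/16 = 21.375
  ebony-bodied vestigial-winged: 114 × 1/16 = 7.125
χ² = Σ (O − E)² / E
  gray-bodied normal-winged: (64 − 64.125)² / 64.125 = 0.0002
  gray-bodied vestigial-winged: (21 − 21.375)² / 21.375 = 0.0066
  ebony-bodied normal-winged: (22 − 21.375)² / 21.375 = 0.0183
  ebony-bodied vestigial-winged: (7 − 7.125)² / 7.125 = 0.0022
χ² = 0.0002 + 0.0066 + 0.0183 + 0.0022 = 0.0273 ≈ 0.027

0.027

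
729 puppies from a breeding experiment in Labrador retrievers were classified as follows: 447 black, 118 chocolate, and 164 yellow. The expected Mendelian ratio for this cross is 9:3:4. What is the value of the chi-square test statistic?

Under the 9:3:4 hypothesis (Σ ratio = 16, N = 729):
  black: 729 × 9/16 = 410.0625
  chocolate: 729 × 3/16 = 136.6875
  yellow: 729 × 4/16 = 182.25
χ² = Σ (O − E)² / E
  black: (447 − 410.0625)² / 410.0625 = 3.3272
  chocolate: (118 − 136.6875)² / 136.6875 = 2.5549
  yellow: (164 − 182.25)² / 182.25 = 1.8275
χ² = 3.3272 + 2.5549 + 1.8275 = 7.7096 ≈ 7.710

7.710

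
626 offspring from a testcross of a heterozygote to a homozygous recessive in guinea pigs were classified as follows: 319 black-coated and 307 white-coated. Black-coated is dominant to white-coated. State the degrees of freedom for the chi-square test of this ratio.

A testcross of a heterozygote (Aa × aa) gives a 1:1 phenotypic ratio.
A goodness-of-fit test with 2 phenotype classes has df = 2 − 1 = 1.

1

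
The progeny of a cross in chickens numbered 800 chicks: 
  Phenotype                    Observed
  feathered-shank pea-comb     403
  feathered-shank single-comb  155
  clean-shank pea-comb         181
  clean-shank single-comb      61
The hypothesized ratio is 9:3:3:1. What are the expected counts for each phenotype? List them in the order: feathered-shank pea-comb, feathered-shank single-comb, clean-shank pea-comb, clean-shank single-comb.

450, 150, 150, 50

The 9:3:3:1 ratio has 16 parts, so with N = 800 the expected counts are:
  feathered-shank pea-comb: 800 × 9/16 = 450
  feathered-shank single-comb: 800 × 3/16 = 150
  clean-shank pea-comb: 800 × 3/16 = 150
  clean-shank single-comb: 800 × 1/16 = 50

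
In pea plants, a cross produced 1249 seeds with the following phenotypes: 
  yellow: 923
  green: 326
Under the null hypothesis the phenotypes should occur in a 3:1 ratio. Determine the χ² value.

0.807

Under the 3:1 hypothesis (Σ ratio = 4, N = 1249):
  yellow: 1249 × 3/4 = 936.75
  green: 1249 × 1/4 = 312.25
χ² = Σ (O − E)² / E
  yellow: (923 − 936.75)² / 936.75 = 0.2018
  green: (326 − 312.25)² / 312.25 = 0.6055
χ² = 0.2018 + 0.6055 = 0.8073 ≈ 0.807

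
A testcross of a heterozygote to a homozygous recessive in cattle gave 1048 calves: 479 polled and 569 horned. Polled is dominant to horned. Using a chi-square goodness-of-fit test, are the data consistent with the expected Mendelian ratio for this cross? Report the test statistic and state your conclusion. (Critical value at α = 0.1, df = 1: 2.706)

7.729; not consistent

A testcross of a heterozygote (Aa × aa) gives a 1:1 phenotypic ratio.
Expected counts for N = 1048 under a 1:1 ratio (total parts = 2):
  polled: 1048 × 1/2 = 524
  horned: 1048 × 1/2 = 524
χ² = Σ (O − E)² / E
  polled: (479 − 524)² / 524 = 3.8645
  horned: (569 − 524)² / 524 = 3.8645
χ² = 3.8645 + 3.8645 = 7.729
Degrees of freedom = 2 − 1 = 1; critical value at α = 0.1 is 2.706.
Since 7.729 > 2.706, we reject the null hypothesis — the data do not fit the 1:1 ratio.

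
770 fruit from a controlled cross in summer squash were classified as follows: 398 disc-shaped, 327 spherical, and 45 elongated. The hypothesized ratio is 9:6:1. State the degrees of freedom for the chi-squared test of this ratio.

A goodness-of-fit test with 3 phenotype classes has df = 3 − 1 = 2.

2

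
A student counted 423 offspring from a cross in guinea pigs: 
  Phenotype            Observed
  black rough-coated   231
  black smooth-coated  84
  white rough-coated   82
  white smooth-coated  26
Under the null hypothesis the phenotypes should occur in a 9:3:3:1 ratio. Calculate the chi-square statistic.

Total ratio parts = 16. Expected numbers out of 423:
  black rough-coated: 423 × 9/16 = 237.9375
  black smooth-coated: 423 × 3/16 = 79.3125
  white rough-coated: 423 × 3/16 = 79.3125
  white smooth-coated: 423 × 1/16 = 26.4375
χ² = Σ (O − E)² / E
  black rough-coated: (231 − 237.9375)² / 237.9375 = 0.2023
  black smooth-coated: (84 − 79.3125)² / 79.3125 = 0.2770
  white rough-coated: (82 − 79.3125)² / 79.3125 = 0.0911
  white smooth-coated: (26 − 26.4375)² / 26.4375 = 0.0072
χ² = 0.2023 + 0.2770 + 0.0911 + 0.0072 = 0.5776 ≈ 0.578

0.578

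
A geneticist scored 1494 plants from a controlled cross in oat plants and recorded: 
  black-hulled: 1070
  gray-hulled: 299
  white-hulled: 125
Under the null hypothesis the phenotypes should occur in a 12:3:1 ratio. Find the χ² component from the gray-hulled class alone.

The 12:3:1 ratio has 16 parts, so with N = 1494 the expected counts are:
  black-hulled: 1494 × 12/16 = 1120.5
  gray-hulled: 1494 × 3/16 = 280.125
  white-hulled: 1494 × 1/16 = 93.375
Contribution of gray-hulled: (299 − 280.125)² / 280.125 = 1.2718

1.272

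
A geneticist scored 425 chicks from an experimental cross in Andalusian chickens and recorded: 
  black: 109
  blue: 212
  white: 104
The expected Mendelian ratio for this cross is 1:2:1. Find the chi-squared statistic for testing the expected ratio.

0.120

Total ratio parts = 4. Expected numbers out of 425:
  black: 425 × 1/4 = 106.25
  blue: 425 × 2/4 = 212.5
  white: 425 × 1/4 = 106.25
χ² = Σ (O − E)² / E
  black: (109 − 106.25)² / 106.25 = 0.0712
  blue: (212 − 212.5)² / 212.5 = 0.0012
  white: (104 − 106.25)² / 106.25 = 0.0476
χ² = 0.0712 + 0.0012 + 0.0476 = 0.120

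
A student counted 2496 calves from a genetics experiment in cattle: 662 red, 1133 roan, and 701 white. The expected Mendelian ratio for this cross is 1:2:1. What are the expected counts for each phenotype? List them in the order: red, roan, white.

Total ratio parts = 4. Expected numbers out of 2496:
  red: 2496 × 1/4 = 624
  roan: 2496 × 2/4 = 1248
  white: 2496 × 1/4 = 624

624, 1248, 624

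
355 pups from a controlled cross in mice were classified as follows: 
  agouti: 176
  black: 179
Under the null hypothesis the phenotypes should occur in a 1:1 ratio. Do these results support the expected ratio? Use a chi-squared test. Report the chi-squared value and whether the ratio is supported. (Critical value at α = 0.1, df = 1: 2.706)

0.025; consistent

Total ratio parts = 2. Expected numbers out of 355:
  agouti: 355 × 1/2 = 177.5
  black: 355 × 1/2 = 177.5
χ² = Σ (O − E)² / E
  agouti: (176 − 177.5)² / 177.5 = 0.0127
  black: (179 − 177.5)² / 177.5 = 0.0127
χ² = 0.0127 + 0.0127 = 0.0254 ≈ 0.025
Degrees of freedom = 2 − 1 = 1; critical value at α = 0.1 is 2.706.
Since 0.025 < 2.706, we fail to reject the null hypothesis — the data are consistent with the 1:1 ratio.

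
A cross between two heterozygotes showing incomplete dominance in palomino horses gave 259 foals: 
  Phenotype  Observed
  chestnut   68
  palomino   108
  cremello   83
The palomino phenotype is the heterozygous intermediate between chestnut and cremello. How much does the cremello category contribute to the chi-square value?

5.144

With incomplete dominance, a heterozygote × heterozygote cross gives a 1:2:1 phenotypic ratio.
Total ratio parts = 4. Expected numbers out of 259:
  chestnut: 259 × 1/4 = 64.75
  palomino: 259 × 2/4 = 129.5
  cremello: 259 × 1/4 = 64.75
Contribution of cremello: (83 − 64.75)² / 64.75 = 5.1438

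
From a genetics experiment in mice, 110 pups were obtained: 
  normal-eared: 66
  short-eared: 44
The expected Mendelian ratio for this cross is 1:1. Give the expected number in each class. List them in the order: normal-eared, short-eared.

55, 55

Total ratio parts = 2. Expected numbers out of 110:
  normal-eared: 110 × 1/2 = 55
  short-eared: 110 × 1/2 = 55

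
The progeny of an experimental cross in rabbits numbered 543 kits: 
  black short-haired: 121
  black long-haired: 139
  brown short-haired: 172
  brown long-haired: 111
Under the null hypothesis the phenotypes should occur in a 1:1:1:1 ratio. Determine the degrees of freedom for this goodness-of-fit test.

3

A goodness-of-fit test with 4 phenotype classes has df = 4 − 1 = 3.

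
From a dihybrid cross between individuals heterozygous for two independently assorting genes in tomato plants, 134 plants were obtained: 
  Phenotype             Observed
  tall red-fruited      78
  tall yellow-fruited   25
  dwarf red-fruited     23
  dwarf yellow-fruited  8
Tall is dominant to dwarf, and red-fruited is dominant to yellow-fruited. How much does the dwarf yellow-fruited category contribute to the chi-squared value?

A dihybrid F₂ with independent assortment and complete dominance at both loci gives a 9:3:3:1 phenotypic ratio.
Total ratio parts = 16. Expected numbers out of 134:
  tall red-fruited: 134 × 9/16 = 75.375
  tall yellow-fruited: 134 × 3/16 = 25.125
  dwarf red-fruited: 134 × 3/16 = 25.125
  dwarf yellow-fruited: 134 × 1/16 = 8.375
Contribution of dwarf yellow-fruited: (8 − 8.375)² / 8.375 = 0.0168

0.017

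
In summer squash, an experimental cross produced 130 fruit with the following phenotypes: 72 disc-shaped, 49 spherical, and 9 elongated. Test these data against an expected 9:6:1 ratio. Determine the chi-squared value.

0.113

Under the 9:6:1 hypothesis (Σ ratio = 16, N = 130):
  disc-shaped: 130 × 9/16 = 73.125
  spherical: 130 × 6/16 = 48.75
  elongated: 130 × 1/16 = 8.125
χ² = Σ (O − E)² / E
  disc-shaped: (72 − 73.125)² / 73.125 = 0.0173
  spherical: (49 − 48.75)² / 48.75 = 0.0013
  elongated: (9 − 8.125)² / 8.125 = 0.0942
χ² = 0.0173 + 0.0013 + 0.0942 = 0.1128 ≈ 0.113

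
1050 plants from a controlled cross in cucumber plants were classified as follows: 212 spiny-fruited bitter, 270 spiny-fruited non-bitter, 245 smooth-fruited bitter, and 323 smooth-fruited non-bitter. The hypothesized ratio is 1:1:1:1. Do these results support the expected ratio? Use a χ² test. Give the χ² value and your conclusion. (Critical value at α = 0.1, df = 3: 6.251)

The 1:1:1:1 ratio has 4 parts, so with N = 1050 the expected counts are:
  spiny-fruited bitter: 1050 × 1/4 = 262.5
  spiny-fruited non-bitter: 1050 × 1/4 = 262.5
  smooth-fruited bitter: 1050 × 1/4 = 262.5
  smooth-fruited non-bitter: 1050 × 1/4 = 262.5
χ² = Σ (O − E)² / E
  spiny-fruited bitter: (212 − 262.5)² / 262.5 = 9.7152
  spiny-fruited non-bitter: (270 − 262.5)² / 262.5 = 0.2143
  smooth-fruited bitter: (245 − 262.5)² / 262.5 = 1.1667
  smooth-fruited non-bitter: (323 − 262.5)² / 262.5 = 13.9438
χ² = 9.7152 + 0.2143 + 1.1667 + 13.9438 = 25.040
Degrees of freedom = 4 − 1 = 3; critical value at α = 0.1 is 6.251.
Since 25.040 > 6.251, we reject the null hypothesis — the data do not fit the 1:1:1:1 ratio.

25.040; not consistent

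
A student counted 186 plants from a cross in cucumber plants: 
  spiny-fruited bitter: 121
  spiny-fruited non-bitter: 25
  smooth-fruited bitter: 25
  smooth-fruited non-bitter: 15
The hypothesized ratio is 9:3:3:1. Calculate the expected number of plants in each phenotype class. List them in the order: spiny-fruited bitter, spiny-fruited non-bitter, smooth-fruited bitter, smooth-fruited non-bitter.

Expected counts for N = 186 under a 9:3:3:1 ratio (total parts = 16):
  spiny-fruited bitter: 186 × 9/16 = 104.625
  spiny-fruited non-bitter: 186 × 3/16 = 34.875
  smooth-fruited bitter: 186 × 3/16 = 34.875
  smooth-fruited non-bitter: 186 × 1/16 = 11.625

104.625, 34.875, 34.875, 11.625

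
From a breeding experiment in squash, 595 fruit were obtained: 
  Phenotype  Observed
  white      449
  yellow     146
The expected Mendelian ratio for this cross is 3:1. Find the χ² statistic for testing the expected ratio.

0.068

Under the 3:1 hypothesis (Σ ratio = 4, N = 595):
  white: 595 × 3/4 = 446.25
  yellow: 595 × 1/4 = 148.75
χ² = Σ (O − E)² / E
  white: (449 − 446.25)² / 446.25 = 0.0169
  yellow: (146 − 148.75)² / 148.75 = 0.0508
χ² = 0.0169 + 0.0508 = 0.0677 ≈ 0.068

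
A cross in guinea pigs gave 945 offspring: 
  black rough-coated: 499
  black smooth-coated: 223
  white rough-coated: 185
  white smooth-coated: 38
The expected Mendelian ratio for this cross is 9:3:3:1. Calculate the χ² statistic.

21.695

Under the 9:3:3:1 hypothesis (Σ ratio = 16, N = 945):
  black rough-coated: 945 × 9/16 = 531.5625
  black smooth-coated: 945 × 3/16 = 177.1875
  white rough-coated: 945 × 3/16 = 177.1875
  white smooth-coated: 945 × 1/16 = 59.0625
χ² = Σ (O − E)² / E
  black rough-coated: (499 − 531.5625)² / 531.5625 = 1.9947
  black smooth-coated: (223 − 177.1875)² / 177.1875 = 11.8450
  white rough-coated: (185 − 177.1875)² / 177.1875 = 0.3445
  white smooth-coated: (38 − 59.0625)² / 59.0625 = 7.5112
χ² = 1.9947 + 11.8450 + 0.3445 + 7.5112 = 21.6954 ≈ 21.695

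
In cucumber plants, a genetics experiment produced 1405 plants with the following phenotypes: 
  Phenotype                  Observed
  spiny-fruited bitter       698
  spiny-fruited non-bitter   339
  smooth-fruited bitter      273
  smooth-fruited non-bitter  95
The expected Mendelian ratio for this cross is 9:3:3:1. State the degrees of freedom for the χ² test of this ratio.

3

A goodness-of-fit test with 4 phenotype classes has df = 4 − 1 = 3.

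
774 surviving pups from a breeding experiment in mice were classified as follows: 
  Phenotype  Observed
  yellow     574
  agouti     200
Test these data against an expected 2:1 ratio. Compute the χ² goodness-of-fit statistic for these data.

19.558

Expected counts for N = 774 under a 2:1 ratio (total parts = 3):
  yellow: 774 × 2/3 = 516
  agouti: 774 × 1/3 = 258
χ² = Σ (O − E)² / E
  yellow: (574 − 516)² / 516 = 6.5194
  agouti: (200 − 258)² / 258 = 13.0388
χ² = 6.5194 + 13.0388 = 19.5582 ≈ 19.558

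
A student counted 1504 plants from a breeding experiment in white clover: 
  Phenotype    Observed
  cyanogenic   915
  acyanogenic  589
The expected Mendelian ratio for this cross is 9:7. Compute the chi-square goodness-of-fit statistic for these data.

12.863

Under the 9:7 hypothesis (Σ ratio = 16, N = 1504):
  cyanogenic: 1504 × 9/16 = 846
  acyanogenic: 1504 × 7/16 = 658
χ² = Σ (O − E)² / E
  cyanogenic: (915 − 846)² / 846 = 5.6277
  acyanogenic: (589 − 658)² / 658 = 7.2356
χ² = 5.6277 + 7.2356 = 12.8633 ≈ 12.863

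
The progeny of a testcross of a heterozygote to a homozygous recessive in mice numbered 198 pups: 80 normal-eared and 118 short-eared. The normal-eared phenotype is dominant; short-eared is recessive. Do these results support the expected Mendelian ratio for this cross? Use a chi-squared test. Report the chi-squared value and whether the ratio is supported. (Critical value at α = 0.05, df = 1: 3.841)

7.293; not consistent

A testcross of a heterozygote (Aa × aa) gives a 1:1 phenotypic ratio.
Under the 1:1 hypothesis (Σ ratio = 2, N = 198):
  normal-eared: 198 × 1/2 = 99
  short-eared: 198 × 1/2 = 99
χ² = Σ (O − E)² / E
  normal-eared: (80 − 99)² / 99 = 3.6465
  short-eared: (118 − 99)² / 99 = 3.6465
χ² = 3.6465 + 3.6465 = 7.293
Degrees of freedom = 2 − 1 = 1; critical value at α = 0.05 is 3.841.
Since 7.293 > 3.841, we reject the null hypothesis — the data do not fit the 1:1 ratio.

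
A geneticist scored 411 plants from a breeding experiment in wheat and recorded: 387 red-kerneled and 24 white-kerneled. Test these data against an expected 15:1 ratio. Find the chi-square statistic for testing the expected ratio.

0.118

Total ratio parts = 16. Expected numbers out of 411:
  red-kerneled: 411 × 15/16 = 385.3125
  white-kerneled: 411 × 1/16 = 25.6875
χ² = Σ (O − E)² / E
  red-kerneled: (387 − 385.3125)² / 385.3125 = 0.0074
  white-kerneled: (24 − 25.6875)² / 25.6875 = 0.1109
χ² = 0.0074 + 0.1109 = 0.1183 ≈ 0.118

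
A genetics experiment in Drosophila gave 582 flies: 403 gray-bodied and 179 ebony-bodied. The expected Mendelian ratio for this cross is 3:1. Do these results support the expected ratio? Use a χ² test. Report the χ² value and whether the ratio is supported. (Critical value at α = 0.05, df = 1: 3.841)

The 3:1 ratio has 4 parts, so with N = 582 the expected counts are:
  gray-bodied: 582 × 3/4 = 436.5
  ebony-bodied: 582 × 1/4 = 145.5
χ² = Σ (O − E)² / E
  gray-bodied: (403 − 436.5)² / 436.5 = 2.5710
  ebony-bodied: (179 − 145.5)² / 145.5 = 7.7131
χ² = 2.5710 + 7.7131 = 10.2841 ≈ 10.284
Degrees of freedom = 2 − 1 = 1; critical value at α = 0.05 is 3.841.
Since 10.284 > 3.841, we reject the null hypothesis — the data do not fit the 3:1 ratio.

10.284; not consistent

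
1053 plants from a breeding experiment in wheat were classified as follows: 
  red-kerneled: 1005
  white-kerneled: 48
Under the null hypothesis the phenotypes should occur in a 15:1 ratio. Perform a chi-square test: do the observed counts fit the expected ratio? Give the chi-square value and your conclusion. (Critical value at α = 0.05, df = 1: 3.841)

5.142; not consistent

Expected counts for N = 1053 under a 15:1 ratio (total parts = 16):
  red-kerneled: 1053 × 15/16 = 987.1875
  white-kerneled: 1053 × 1/16 = 65.8125
χ² = Σ (O − E)² / E
  red-kerneled: (1005 − 987.1875)² / 987.1875 = 0.3214
  white-kerneled: (48 − 65.8125)² / 65.8125 = 4.8210
χ² = 0.3214 + 4.8210 = 5.1424 ≈ 5.142
Degrees of freedom = 2 − 1 = 1; critical value at α = 0.05 is 3.841.
Since 5.142 > 3.841, we reject the null hypothesis — the data do not fit the 15:1 ratio.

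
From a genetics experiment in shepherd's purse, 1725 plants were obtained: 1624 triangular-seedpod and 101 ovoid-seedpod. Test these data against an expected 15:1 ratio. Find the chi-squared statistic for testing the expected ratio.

0.459

Expected counts for N = 1725 under a 15:1 ratio (total parts = 16):
  triangular-seedpod: 1725 × 15/16 = 1617.1875
  ovoid-seedpod: 1725 × 1/16 = 107.8125
χ² = Σ (O − E)² / E
  triangular-seedpod: (1624 − 1617.1875)² / 1617.1875 = 0.0287
  ovoid-seedpod: (101 − 107.8125)² / 107.8125 = 0.4305
χ² = 0.0287 + 0.4305 = 0.4592 ≈ 0.459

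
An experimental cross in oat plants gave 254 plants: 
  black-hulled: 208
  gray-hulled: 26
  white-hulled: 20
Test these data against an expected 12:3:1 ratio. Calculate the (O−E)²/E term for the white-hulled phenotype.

1.072

Total ratio parts = 16. Expected numbers out of 254:
  black-hulled: 254 × 12/16 = 190.5
  gray-hulled: 254 × 3/16 = 47.625
  white-hulled: 254 × 1/16 = 15.875
Contribution of white-hulled: (20 − 15.875)² / 15.875 = 1.0719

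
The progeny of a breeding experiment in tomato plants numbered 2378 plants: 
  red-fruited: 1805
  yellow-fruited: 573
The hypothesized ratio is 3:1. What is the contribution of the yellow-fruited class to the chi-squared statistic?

Total ratio parts = 4. Expected numbers out of 2378:
  red-fruited: 2378 × 3/4 = 1783.5
  yellow-fruited: 2378 × 1/4 = 594.5
Contribution of yellow-fruited: (573 − 594.5)² / 594.5 = 0.7775

0.778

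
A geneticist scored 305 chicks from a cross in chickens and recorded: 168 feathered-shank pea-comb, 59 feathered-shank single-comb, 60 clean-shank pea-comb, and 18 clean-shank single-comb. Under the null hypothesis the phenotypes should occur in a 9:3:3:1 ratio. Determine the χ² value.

0.329

Under the 9:3:3:1 hypothesis (Σ ratio = 16, N = 305):
  feathered-shank pea-comb: 305 × 9/16 = 171.5625
  feathered-shank single-comb: 305 × 3/16 = 57.1875
  clean-shank pea-comb: 305 × 3/16 = 57.1875
  clean-shank single-comb: 305 × 1/16 = 19.0625
χ² = Σ (O − E)² / E
  feathered-shank pea-comb: (168 − 171.5625)² / 171.5625 = 0.0740
  feathered-shank single-comb: (59 − 57.1875)² / 57.1875 = 0.0574
  clean-shank pea-comb: (60 − 57.1875)² / 57.1875 = 0.1383
  clean-shank single-comb: (18 − 19.0625)² / 19.0625 = 0.0592
χ² = 0.0740 + 0.0574 + 0.1383 + 0.0592 = 0.3289 ≈ 0.329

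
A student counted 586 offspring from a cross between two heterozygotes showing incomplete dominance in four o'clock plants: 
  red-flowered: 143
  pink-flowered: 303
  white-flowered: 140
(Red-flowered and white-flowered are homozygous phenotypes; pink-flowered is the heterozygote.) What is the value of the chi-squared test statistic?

With incomplete dominance, a heterozygote × heterozygote cross gives a 1:2:1 phenotypic ratio.
Under the 1:2:1 hypothesis (Σ ratio = 4, N = 586):
  red-flowered: 586 × 1/4 = 146.5
  pink-flowered: 586 × 2/4 = 293
  white-flowered: 586 × 1/4 = 146.5
χ² = Σ (O − E)² / E
  red-flowered: (143 − 146.5)² / 146.5 = 0.0836
  pink-flowered: (303 − 293)² / 293 = 0.3413
  white-flowered: (140 − 146.5)² / 146.5 = 0.2884
χ² = 0.0836 + 0.3413 + 0.2884 = 0.7133 ≈ 0.713

0.713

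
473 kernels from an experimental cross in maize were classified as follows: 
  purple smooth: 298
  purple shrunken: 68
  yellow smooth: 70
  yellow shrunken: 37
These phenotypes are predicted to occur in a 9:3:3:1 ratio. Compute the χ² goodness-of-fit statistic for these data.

Total ratio parts = 16. Expected numbers out of 473:
  purple smooth: 473 × 9/16 = 266.0625
  purple shrunken: 473 × 3/16 = 88.6875
  yellow smooth: 473 × 3/16 = 88.6875
  yellow shrunken: 473 × 1/16 = 29.5625
χ² = Σ (O − E)² / E
  purple smooth: (298 − 266.0625)² / 266.0625 = 3.8337
  purple shrunken: (68 − 88.6875)² / 88.6875 = 4.8256
  yellow smooth: (70 − 88.6875)² / 88.6875 = 3.9377
  yellow shrunken: (37 − 29.5625)² / 29.5625 = 1.8712
χ² = 3.8337 + 4.8256 + 3.9377 + 1.8712 = 14.4682 ≈ 14.468

14.468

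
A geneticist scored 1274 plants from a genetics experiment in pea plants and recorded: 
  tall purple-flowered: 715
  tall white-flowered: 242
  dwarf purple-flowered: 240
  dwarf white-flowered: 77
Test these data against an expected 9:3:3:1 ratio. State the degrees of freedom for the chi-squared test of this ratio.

A goodness-of-fit test with 4 phenotype classes has df = 4 − 1 = 3.

3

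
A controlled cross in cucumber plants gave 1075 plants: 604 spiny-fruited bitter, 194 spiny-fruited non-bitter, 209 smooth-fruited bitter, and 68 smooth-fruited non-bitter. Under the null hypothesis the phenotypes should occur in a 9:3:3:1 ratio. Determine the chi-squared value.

Total ratio parts = 16. Expected numbers out of 1075:
  spiny-fruited bitter: 1075 × 9/16 = 604.6875
  spiny-fruited non-bitter: 1075 × 3/16 = 201.5625
  smooth-fruited bitter: 1075 × 3/16 = 201.5625
  smooth-fruited non-bitter: 1075 × 1/16 = 67.1875
χ² = Σ (O − E)² / E
  spiny-fruited bitter: (604 − 604.6875)² / 604.6875 = 0.0008
  spiny-fruited non-bitter: (194 − 201.5625)² / 201.5625 = 0.2837
  smooth-fruited bitter: (209 − 201.5625)² / 201.5625 = 0.2744
  smooth-fruited non-bitter: (68 − 67.1875)² / 67.1875 = 0.0098
χ² = 0.0008 + 0.2837 + 0.2744 + 0.0098 = 0.5687 ≈ 0.569

0.569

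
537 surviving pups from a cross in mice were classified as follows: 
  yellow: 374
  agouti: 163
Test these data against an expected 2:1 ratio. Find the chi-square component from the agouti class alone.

1.430

The 2:1 ratio has 3 parts, so with N = 537 the expected counts are:
  yellow: 537 × 2/3 = 358
  agouti: 537 × 1/3 = 179
Contribution of agouti: (163 − 179)² / 179 = 1.4302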